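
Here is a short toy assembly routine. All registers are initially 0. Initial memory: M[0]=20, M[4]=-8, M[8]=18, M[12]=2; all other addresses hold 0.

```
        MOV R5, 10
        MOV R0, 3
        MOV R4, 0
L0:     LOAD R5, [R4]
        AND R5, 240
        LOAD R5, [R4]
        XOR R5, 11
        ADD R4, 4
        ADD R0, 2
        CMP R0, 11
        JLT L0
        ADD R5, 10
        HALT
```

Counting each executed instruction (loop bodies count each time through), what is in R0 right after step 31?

9

MOV R5, 10 → R5=10
MOV R0, 3 → R0=3
MOV R4, 0 → R4=0
LOAD R5, [R4] → R5=M[0]=20
AND R5, 240 → R5=20&240=16
LOAD R5, [R4] → R5=M[0]=20
XOR R5, 11 → R5=20^11=31
ADD R4, 4 → R4=0+4=4
ADD R0, 2 → R0=3+2=5
CMP R0, 11  (cmp 5,11)
JLT L0: taken
LOAD R5, [R4] → R5=M[4]=-8
AND R5, 240 → R5=(-8)&240=240
LOAD R5, [R4] → R5=M[4]=-8
XOR R5, 11 → R5=(-8)^11=-13
ADD R4, 4 → R4=4+4=8
ADD R0, 2 → R0=5+2=7
CMP R0, 11  (cmp 7,11)
JLT L0: taken
LOAD R5, [R4] → R5=M[8]=18
AND R5, 240 → R5=18&240=16
LOAD R5, [R4] → R5=M[8]=18
XOR R5, 11 → R5=18^11=25
ADD R4, 4 → R4=8+4=12
ADD R0, 2 → R0=7+2=9
CMP R0, 11  (cmp 9,11)
JLT L0: taken
LOAD R5, [R4] → R5=M[12]=2
AND R5, 240 → R5=2&240=0
LOAD R5, [R4] → R5=M[12]=2
XOR R5, 11 → R5=2^11=9
After step 31: R0 = 9.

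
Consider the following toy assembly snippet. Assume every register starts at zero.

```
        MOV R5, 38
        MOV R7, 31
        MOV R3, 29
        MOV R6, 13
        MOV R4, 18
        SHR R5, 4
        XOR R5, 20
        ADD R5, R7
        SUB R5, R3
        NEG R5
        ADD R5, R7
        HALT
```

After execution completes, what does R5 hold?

7

after MOV R5, 38: R5=38
after MOV R7, 31: R7=31
after MOV R3, 29: R3=29
after MOV R6, 13: R6=13
after MOV R4, 18: R4=18
after SHR R5, 4: R5=38>>4=2
after XOR R5, 20: R5=2^20=22
after ADD R5, R7: R5=22+31=53
after SUB R5, R3: R5=53-29=24
after NEG R5: R5=-(24)=-24
after ADD R5, R7: R5=(-24)+31=7
halt.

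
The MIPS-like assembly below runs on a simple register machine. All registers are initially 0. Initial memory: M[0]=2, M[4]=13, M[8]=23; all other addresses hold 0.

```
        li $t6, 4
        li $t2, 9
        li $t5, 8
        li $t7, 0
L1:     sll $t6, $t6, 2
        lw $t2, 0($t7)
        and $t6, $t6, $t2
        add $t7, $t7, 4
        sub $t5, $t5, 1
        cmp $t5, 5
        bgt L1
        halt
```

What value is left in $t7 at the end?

12

li $t6, 4 → $t6=4
li $t2, 9 → $t2=9
li $t5, 8 → $t5=8
li $t7, 0 → $t7=0
sll $t6, $t6, 2 → $t6=4<<2=16
lw $t2, 0($t7) → $t2=M[0]=2
and $t6, $t6, $t2 → $t6=16&2=0
add $t7, $t7, 4 → $t7=0+4=4
sub $t5, $t5, 1 → $t5=8-1=7
cmp $t5, 5  (cmp 7,5)
bgt L1: taken
sll $t6, $t6, 2 → $t6=0<<2=0
lw $t2, 0($t7) → $t2=M[4]=13
and $t6, $t6, $t2 → $t6=0&13=0
add $t7, $t7, 4 → $t7=4+4=8
sub $t5, $t5, 1 → $t5=7-1=6
cmp $t5, 5  (cmp 6,5)
bgt L1: taken
sll $t6, $t6, 2 → $t6=0<<2=0
lw $t2, 0($t7) → $t2=M[8]=23
and $t6, $t6, $t2 → $t6=0&23=0
add $t7, $t7, 4 → $t7=8+4=12
sub $t5, $t5, 1 → $t5=6-1=5
cmp $t5, 5  (cmp 5,5)
bgt L1: not taken
halt.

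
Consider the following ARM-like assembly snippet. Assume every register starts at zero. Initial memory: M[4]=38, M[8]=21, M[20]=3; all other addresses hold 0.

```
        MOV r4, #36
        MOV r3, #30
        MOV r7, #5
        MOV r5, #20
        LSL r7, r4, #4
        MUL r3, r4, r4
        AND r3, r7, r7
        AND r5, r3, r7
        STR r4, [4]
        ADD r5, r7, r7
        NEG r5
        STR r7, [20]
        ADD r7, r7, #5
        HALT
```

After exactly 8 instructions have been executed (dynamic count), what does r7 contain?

576

r4=36
r3=30
r7=5
r5=20
r7=36<<4=576
r3=36*36=1296
r3=576&576=576
r5=576&576=576
After step 8: r7 = 576.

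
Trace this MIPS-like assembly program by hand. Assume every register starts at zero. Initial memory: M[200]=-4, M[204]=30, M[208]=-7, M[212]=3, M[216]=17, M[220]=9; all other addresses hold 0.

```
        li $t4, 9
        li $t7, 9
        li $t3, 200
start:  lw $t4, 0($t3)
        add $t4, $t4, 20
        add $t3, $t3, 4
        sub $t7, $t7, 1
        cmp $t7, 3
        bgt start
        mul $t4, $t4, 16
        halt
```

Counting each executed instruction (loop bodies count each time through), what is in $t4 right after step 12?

li $t4, 9 → $t4=9
li $t7, 9 → $t7=9
li $t3, 200 → $t3=200
lw $t4, 0($t3) → $t4=M[200]=-4
add $t4, $t4, 20 → $t4=(-4)+20=16
add $t3, $t3, 4 → $t3=200+4=204
sub $t7, $t7, 1 → $t7=9-1=8
cmp $t7, 3  (cmp 8,3)
bgt start: taken
lw $t4, 0($t3) → $t4=M[204]=30
add $t4, $t4, 20 → $t4=30+20=50
add $t3, $t3, 4 → $t3=204+4=208
After step 12: $t4 = 50.

50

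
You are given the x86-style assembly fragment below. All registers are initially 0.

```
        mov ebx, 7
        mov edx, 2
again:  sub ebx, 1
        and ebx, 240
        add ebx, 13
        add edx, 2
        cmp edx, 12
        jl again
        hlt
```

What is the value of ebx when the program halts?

after mov ebx, 7: ebx=7
after mov edx, 2: edx=2
after sub ebx, 1: ebx=7-1=6
after and ebx, 240: ebx=6&240=0
after add ebx, 13: ebx=0+13=13
after add edx, 2: edx=2+2=4
cmp edx, 12  (cmp 4,12)
jl again: taken
after sub ebx, 1: ebx=13-1=12
after and ebx, 240: ebx=12&240=0
after add ebx, 13: ebx=0+13=13
after add edx, 2: edx=4+2=6
cmp edx, 12  (cmp 6,12)
jl again: taken
after sub ebx, 1: ebx=13-1=12
after and ebx, 240: ebx=12&240=0
after add ebx, 13: ebx=0+13=13
after add edx, 2: edx=6+2=8
cmp edx, 12  (cmp 8,12)
jl again: taken
after sub ebx, 1: ebx=13-1=12
after and ebx, 240: ebx=12&240=0
after add ebx, 13: ebx=0+13=13
after add edx, 2: edx=8+2=10
cmp edx, 12  (cmp 10,12)
jl again: taken
after sub ebx, 1: ebx=13-1=12
after and ebx, 240: ebx=12&240=0
after add ebx, 13: ebx=0+13=13
after add edx, 2: edx=10+2=12
cmp edx, 12  (cmp 12,12)
jl again: not taken
halt.

13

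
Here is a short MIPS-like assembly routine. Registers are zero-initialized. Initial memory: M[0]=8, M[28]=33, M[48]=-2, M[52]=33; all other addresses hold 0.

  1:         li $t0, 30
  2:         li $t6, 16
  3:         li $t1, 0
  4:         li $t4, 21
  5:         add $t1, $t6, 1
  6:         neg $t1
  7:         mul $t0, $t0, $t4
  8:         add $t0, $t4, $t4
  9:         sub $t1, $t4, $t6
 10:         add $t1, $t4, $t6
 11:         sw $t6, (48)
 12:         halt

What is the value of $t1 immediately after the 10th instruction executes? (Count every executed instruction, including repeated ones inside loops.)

37

after li $t0, 30: $t0=30
after li $t6, 16: $t6=16
after li $t1, 0: $t1=0
after li $t4, 21: $t4=21
after add $t1, $t6, 1: $t1=16+1=17
after neg $t1: $t1=-(17)=-17
after mul $t0, $t0, $t4: $t0=30*21=630
after add $t0, $t4, $t4: $t0=21+21=42
after sub $t1, $t4, $t6: $t1=21-16=5
after add $t1, $t4, $t6: $t1=21+16=37
After step 10: $t1 = 37.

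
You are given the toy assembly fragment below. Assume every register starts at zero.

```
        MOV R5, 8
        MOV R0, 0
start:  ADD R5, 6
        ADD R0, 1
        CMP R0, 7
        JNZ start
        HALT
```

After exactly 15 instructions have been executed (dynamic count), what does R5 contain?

MOV R5, 8 → R5=8
MOV R0, 0 → R0=0
ADD R5, 6 → R5=8+6=14
ADD R0, 1 → R0=0+1=1
CMP R0, 7  (cmp 1,7)
JNZ start: taken
ADD R5, 6 → R5=14+6=20
ADD R0, 1 → R0=1+1=2
CMP R0, 7  (cmp 2,7)
JNZ start: taken
ADD R5, 6 → R5=20+6=26
ADD R0, 1 → R0=2+1=3
CMP R0, 7  (cmp 3,7)
JNZ start: taken
ADD R5, 6 → R5=26+6=32
After step 15: R5 = 32.

32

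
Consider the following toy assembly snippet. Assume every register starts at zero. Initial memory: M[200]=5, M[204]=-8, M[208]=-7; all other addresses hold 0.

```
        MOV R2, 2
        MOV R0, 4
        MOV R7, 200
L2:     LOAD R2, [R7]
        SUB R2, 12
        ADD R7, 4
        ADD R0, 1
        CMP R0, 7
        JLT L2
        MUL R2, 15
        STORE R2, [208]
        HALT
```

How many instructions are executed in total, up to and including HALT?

24

after MOV R2, 2: R2=2
after MOV R0, 4: R0=4
after MOV R7, 200: R7=200
after LOAD R2, [R7]: R2=M[200]=5
after SUB R2, 12: R2=5-12=-7
after ADD R7, 4: R7=200+4=204
after ADD R0, 1: R0=4+1=5
CMP R0, 7  (cmp 5,7)
JLT L2: taken
after LOAD R2, [R7]: R2=M[204]=-8
after SUB R2, 12: R2=(-8)-12=-20
after ADD R7, 4: R7=204+4=208
after ADD R0, 1: R0=5+1=6
CMP R0, 7  (cmp 6,7)
JLT L2: taken
after LOAD R2, [R7]: R2=M[208]=-7
after SUB R2, 12: R2=(-7)-12=-19
after ADD R7, 4: R7=208+4=212
after ADD R0, 1: R0=6+1=7
CMP R0, 7  (cmp 7,7)
JLT L2: not taken
after MUL R2, 15: R2=(-19)*15=-285
STORE R2, [208] → M[208]=-285
halt.
Total executed instructions: 24.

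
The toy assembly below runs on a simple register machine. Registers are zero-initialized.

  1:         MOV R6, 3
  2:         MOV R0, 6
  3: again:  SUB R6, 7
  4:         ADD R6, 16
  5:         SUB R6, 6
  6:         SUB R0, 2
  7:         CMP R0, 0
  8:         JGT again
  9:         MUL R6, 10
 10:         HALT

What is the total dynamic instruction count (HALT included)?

22

after MOV R6, 3: R6=3
after MOV R0, 6: R0=6
after SUB R6, 7: R6=3-7=-4
after ADD R6, 16: R6=(-4)+16=12
after SUB R6, 6: R6=12-6=6
after SUB R0, 2: R0=6-2=4
CMP R0, 0  (cmp 4,0)
JGT again: taken
after SUB R6, 7: R6=6-7=-1
after ADD R6, 16: R6=(-1)+16=15
after SUB R6, 6: R6=15-6=9
after SUB R0, 2: R0=4-2=2
CMP R0, 0  (cmp 2,0)
JGT again: taken
after SUB R6, 7: R6=9-7=2
after ADD R6, 16: R6=2+16=18
after SUB R6, 6: R6=18-6=12
after SUB R0, 2: R0=2-2=0
CMP R0, 0  (cmp 0,0)
JGT again: not taken
after MUL R6, 10: R6=12*10=120
halt.
Total executed instructions: 22.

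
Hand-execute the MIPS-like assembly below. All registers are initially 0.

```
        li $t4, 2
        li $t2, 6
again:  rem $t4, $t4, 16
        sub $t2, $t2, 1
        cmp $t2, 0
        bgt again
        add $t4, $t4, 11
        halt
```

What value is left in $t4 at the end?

13

$t4=2
$t2=6
$t4=2%16=2
$t2=6-1=5
cmp $t2, 0  (cmp 5,0)
bgt again: taken
$t4=2%16=2
$t2=5-1=4
cmp $t2, 0  (cmp 4,0)
bgt again: taken
$t4=2%16=2
$t2=4-1=3
cmp $t2, 0  (cmp 3,0)
bgt again: taken
$t4=2%16=2
$t2=3-1=2
cmp $t2, 0  (cmp 2,0)
bgt again: taken
$t4=2%16=2
$t2=2-1=1
cmp $t2, 0  (cmp 1,0)
bgt again: taken
$t4=2%16=2
$t2=1-1=0
cmp $t2, 0  (cmp 0,0)
bgt again: not taken
$t4=2+11=13
halt.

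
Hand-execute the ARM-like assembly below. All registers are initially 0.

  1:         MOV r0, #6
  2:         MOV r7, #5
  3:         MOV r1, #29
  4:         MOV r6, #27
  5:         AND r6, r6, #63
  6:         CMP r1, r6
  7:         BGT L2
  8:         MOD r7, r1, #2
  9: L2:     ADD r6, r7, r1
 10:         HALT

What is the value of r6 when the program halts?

after MOV r0, #6: r0=6
after MOV r7, #5: r7=5
after MOV r1, #29: r1=29
after MOV r6, #27: r6=27
after AND r6, r6, #63: r6=27&63=27
CMP r1, r6  (cmp 29,27)
BGT L2: taken
after ADD r6, r7, r1: r6=5+29=34
halt.

34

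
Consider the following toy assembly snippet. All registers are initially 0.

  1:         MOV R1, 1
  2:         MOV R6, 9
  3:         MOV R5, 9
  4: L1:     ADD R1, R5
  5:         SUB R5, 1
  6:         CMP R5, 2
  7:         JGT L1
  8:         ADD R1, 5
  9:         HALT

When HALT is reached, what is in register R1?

48

MOV R1, 1 → R1=1
MOV R6, 9 → R6=9
MOV R5, 9 → R5=9
ADD R1, R5 → R1=1+9=10
SUB R5, 1 → R5=9-1=8
CMP R5, 2  (cmp 8,2)
JGT L1: taken
ADD R1, R5 → R1=10+8=18
SUB R5, 1 → R5=8-1=7
CMP R5, 2  (cmp 7,2)
JGT L1: taken
ADD R1, R5 → R1=18+7=25
SUB R5, 1 → R5=7-1=6
CMP R5, 2  (cmp 6,2)
JGT L1: taken
ADD R1, R5 → R1=25+6=31
SUB R5, 1 → R5=6-1=5
CMP R5, 2  (cmp 5,2)
JGT L1: taken
ADD R1, R5 → R1=31+5=36
SUB R5, 1 → R5=5-1=4
CMP R5, 2  (cmp 4,2)
JGT L1: taken
ADD R1, R5 → R1=36+4=40
SUB R5, 1 → R5=4-1=3
CMP R5, 2  (cmp 3,2)
JGT L1: taken
ADD R1, R5 → R1=40+3=43
SUB R5, 1 → R5=3-1=2
CMP R5, 2  (cmp 2,2)
JGT L1: not taken
ADD R1, 5 → R1=43+5=48
halt.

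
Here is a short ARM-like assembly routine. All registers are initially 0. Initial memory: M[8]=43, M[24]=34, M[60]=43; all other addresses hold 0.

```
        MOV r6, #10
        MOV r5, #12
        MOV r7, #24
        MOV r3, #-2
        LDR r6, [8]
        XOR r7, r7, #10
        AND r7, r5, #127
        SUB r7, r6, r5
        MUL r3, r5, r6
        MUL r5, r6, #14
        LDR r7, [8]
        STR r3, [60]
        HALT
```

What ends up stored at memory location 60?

516

after MOV r6, #10: r6=10
after MOV r5, #12: r5=12
after MOV r7, #24: r7=24
after MOV r3, #-2: r3=-2
after LDR r6, [8]: r6=M[8]=43
after XOR r7, r7, #10: r7=24^10=18
after AND r7, r5, #127: r7=12&127=12
after SUB r7, r6, r5: r7=43-12=31
after MUL r3, r5, r6: r3=12*43=516
after MUL r5, r6, #14: r5=43*14=602
after LDR r7, [8]: r7=M[8]=43
STR r3, [60] → M[60]=516
halt.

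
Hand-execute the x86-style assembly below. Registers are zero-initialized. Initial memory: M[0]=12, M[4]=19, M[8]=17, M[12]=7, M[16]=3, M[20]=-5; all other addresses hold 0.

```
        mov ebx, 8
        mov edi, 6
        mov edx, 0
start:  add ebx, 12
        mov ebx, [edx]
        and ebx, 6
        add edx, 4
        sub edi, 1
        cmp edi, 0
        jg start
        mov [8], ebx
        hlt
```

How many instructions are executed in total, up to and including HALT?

47

ebx=8
edi=6
edx=0
ebx=8+12=20
ebx=M[0]=12
ebx=12&6=4
edx=0+4=4
edi=6-1=5
cmp edi, 0  (cmp 5,0)
jg start: taken
ebx=4+12=16
ebx=M[4]=19
ebx=19&6=2
edx=4+4=8
edi=5-1=4
cmp edi, 0  (cmp 4,0)
jg start: taken
ebx=2+12=14
ebx=M[8]=17
ebx=17&6=0
edx=8+4=12
edi=4-1=3
cmp edi, 0  (cmp 3,0)
jg start: taken
ebx=0+12=12
ebx=M[12]=7
ebx=7&6=6
edx=12+4=16
edi=3-1=2
cmp edi, 0  (cmp 2,0)
jg start: taken
ebx=6+12=18
ebx=M[16]=3
ebx=3&6=2
edx=16+4=20
edi=2-1=1
cmp edi, 0  (cmp 1,0)
jg start: taken
ebx=2+12=14
ebx=M[20]=-5
ebx=(-5)&6=2
edx=20+4=24
edi=1-1=0
cmp edi, 0  (cmp 0,0)
jg start: not taken
mov [8], ebx → M[8]=2
halt.
Total executed instructions: 47.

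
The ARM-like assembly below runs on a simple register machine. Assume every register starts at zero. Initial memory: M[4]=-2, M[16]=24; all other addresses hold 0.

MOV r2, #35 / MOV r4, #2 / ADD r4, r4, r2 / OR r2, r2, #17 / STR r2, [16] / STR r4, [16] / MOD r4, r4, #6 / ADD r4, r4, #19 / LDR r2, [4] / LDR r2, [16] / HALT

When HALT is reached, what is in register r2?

MOV r2, #35 → r2=35
MOV r4, #2 → r4=2
ADD r4, r4, r2 → r4=2+35=37
OR r2, r2, #17 → r2=35|17=51
STR r2, [16] → M[16]=51
STR r4, [16] → M[16]=37
MOD r4, r4, #6 → r4=37%6=1
ADD r4, r4, #19 → r4=1+19=20
LDR r2, [4] → r2=M[4]=-2
LDR r2, [16] → r2=M[16]=37
halt.

37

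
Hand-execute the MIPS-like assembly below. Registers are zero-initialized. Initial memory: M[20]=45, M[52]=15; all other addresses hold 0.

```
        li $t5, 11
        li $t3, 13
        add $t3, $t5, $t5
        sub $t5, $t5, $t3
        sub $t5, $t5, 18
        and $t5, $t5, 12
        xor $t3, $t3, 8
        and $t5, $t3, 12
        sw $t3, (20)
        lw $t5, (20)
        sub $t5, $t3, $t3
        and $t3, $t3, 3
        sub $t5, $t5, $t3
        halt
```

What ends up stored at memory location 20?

30

li $t5, 11 → $t5=11
li $t3, 13 → $t3=13
add $t3, $t5, $t5 → $t3=11+11=22
sub $t5, $t5, $t3 → $t5=11-22=-11
sub $t5, $t5, 18 → $t5=(-11)-18=-29
and $t5, $t5, 12 → $t5=(-29)&12=0
xor $t3, $t3, 8 → $t3=22^8=30
and $t5, $t3, 12 → $t5=30&12=12
sw $t3, (20) → M[20]=30
lw $t5, (20) → $t5=M[20]=30
sub $t5, $t3, $t3 → $t5=30-30=0
and $t3, $t3, 3 → $t3=30&3=2
sub $t5, $t5, $t3 → $t5=0-2=-2
halt.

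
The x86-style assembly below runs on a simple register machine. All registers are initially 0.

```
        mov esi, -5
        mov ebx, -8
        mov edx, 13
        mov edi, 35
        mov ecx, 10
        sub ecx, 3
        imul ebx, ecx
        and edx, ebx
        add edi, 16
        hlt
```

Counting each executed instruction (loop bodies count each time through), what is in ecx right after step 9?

7

after mov esi, -5: esi=-5
after mov ebx, -8: ebx=-8
after mov edx, 13: edx=13
after mov edi, 35: edi=35
after mov ecx, 10: ecx=10
after sub ecx, 3: ecx=10-3=7
after imul ebx, ecx: ebx=(-8)*7=-56
after and edx, ebx: edx=13&(-56)=8
after add edi, 16: edi=35+16=51
After step 9: ecx = 7.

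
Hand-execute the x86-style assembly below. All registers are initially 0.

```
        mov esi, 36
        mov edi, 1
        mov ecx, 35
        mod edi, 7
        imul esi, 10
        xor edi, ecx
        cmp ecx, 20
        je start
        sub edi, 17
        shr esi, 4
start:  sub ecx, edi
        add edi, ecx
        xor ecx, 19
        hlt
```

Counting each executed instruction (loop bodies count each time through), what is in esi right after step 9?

360

mov esi, 36 → esi=36
mov edi, 1 → edi=1
mov ecx, 35 → ecx=35
mod edi, 7 → edi=1%7=1
imul esi, 10 → esi=36*10=360
xor edi, ecx → edi=1^35=34
cmp ecx, 20  (cmp 35,20)
je start: not taken
sub edi, 17 → edi=34-17=17
After step 9: esi = 360.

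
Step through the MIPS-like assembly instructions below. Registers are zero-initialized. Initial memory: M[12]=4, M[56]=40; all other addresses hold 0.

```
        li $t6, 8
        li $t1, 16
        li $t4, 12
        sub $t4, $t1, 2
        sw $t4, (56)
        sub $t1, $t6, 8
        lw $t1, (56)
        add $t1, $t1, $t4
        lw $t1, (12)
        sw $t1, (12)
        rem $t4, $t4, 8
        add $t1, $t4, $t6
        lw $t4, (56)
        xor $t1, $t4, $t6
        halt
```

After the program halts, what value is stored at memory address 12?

4

li $t6, 8 → $t6=8
li $t1, 16 → $t1=16
li $t4, 12 → $t4=12
sub $t4, $t1, 2 → $t4=16-2=14
sw $t4, (56) → M[56]=14
sub $t1, $t6, 8 → $t1=8-8=0
lw $t1, (56) → $t1=M[56]=14
add $t1, $t1, $t4 → $t1=14+14=28
lw $t1, (12) → $t1=M[12]=4
sw $t1, (12) → M[12]=4
rem $t4, $t4, 8 → $t4=14%8=6
add $t1, $t4, $t6 → $t1=6+8=14
lw $t4, (56) → $t4=M[56]=14
xor $t1, $t4, $t6 → $t1=14^8=6
halt.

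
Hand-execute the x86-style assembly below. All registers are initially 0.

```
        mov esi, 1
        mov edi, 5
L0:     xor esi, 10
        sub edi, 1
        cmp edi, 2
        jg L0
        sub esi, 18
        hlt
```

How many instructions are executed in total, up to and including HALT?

16

after mov esi, 1: esi=1
after mov edi, 5: edi=5
after xor esi, 10: esi=1^10=11
after sub edi, 1: edi=5-1=4
cmp edi, 2  (cmp 4,2)
jg L0: taken
after xor esi, 10: esi=11^10=1
after sub edi, 1: edi=4-1=3
cmp edi, 2  (cmp 3,2)
jg L0: taken
after xor esi, 10: esi=1^10=11
after sub edi, 1: edi=3-1=2
cmp edi, 2  (cmp 2,2)
jg L0: not taken
after sub esi, 18: esi=11-18=-7
halt.
Total executed instructions: 16.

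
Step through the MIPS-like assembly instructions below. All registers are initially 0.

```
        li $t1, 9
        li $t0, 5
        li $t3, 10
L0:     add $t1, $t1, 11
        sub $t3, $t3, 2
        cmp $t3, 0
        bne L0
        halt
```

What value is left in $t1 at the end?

64

li $t1, 9 → $t1=9
li $t0, 5 → $t0=5
li $t3, 10 → $t3=10
add $t1, $t1, 11 → $t1=9+11=20
sub $t3, $t3, 2 → $t3=10-2=8
cmp $t3, 0  (cmp 8,0)
bne L0: taken
add $t1, $t1, 11 → $t1=20+11=31
sub $t3, $t3, 2 → $t3=8-2=6
cmp $t3, 0  (cmp 6,0)
bne L0: taken
add $t1, $t1, 11 → $t1=31+11=42
sub $t3, $t3, 2 → $t3=6-2=4
cmp $t3, 0  (cmp 4,0)
bne L0: taken
add $t1, $t1, 11 → $t1=42+11=53
sub $t3, $t3, 2 → $t3=4-2=2
cmp $t3, 0  (cmp 2,0)
bne L0: taken
add $t1, $t1, 11 → $t1=53+11=64
sub $t3, $t3, 2 → $t3=2-2=0
cmp $t3, 0  (cmp 0,0)
bne L0: not taken
halt.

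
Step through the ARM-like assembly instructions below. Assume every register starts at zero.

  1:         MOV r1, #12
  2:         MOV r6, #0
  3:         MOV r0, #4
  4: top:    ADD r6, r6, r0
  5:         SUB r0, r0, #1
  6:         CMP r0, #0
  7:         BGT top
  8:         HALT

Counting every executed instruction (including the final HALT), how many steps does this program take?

MOV r1, #12 → r1=12
MOV r6, #0 → r6=0
MOV r0, #4 → r0=4
ADD r6, r6, r0 → r6=0+4=4
SUB r0, r0, #1 → r0=4-1=3
CMP r0, #0  (cmp 3,0)
BGT top: taken
ADD r6, r6, r0 → r6=4+3=7
SUB r0, r0, #1 → r0=3-1=2
CMP r0, #0  (cmp 2,0)
BGT top: taken
ADD r6, r6, r0 → r6=7+2=9
SUB r0, r0, #1 → r0=2-1=1
CMP r0, #0  (cmp 1,0)
BGT top: taken
ADD r6, r6, r0 → r6=9+1=10
SUB r0, r0, #1 → r0=1-1=0
CMP r0, #0  (cmp 0,0)
BGT top: not taken
halt.
Total executed instructions: 20.

20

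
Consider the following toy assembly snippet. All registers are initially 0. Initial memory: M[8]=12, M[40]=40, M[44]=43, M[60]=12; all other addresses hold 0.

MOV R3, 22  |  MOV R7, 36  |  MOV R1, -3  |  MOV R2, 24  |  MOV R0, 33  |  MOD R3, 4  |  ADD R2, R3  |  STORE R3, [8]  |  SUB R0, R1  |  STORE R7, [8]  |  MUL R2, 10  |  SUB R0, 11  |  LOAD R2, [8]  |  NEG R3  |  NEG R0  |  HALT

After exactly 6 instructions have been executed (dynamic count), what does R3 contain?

R3=22
R7=36
R1=-3
R2=24
R0=33
R3=22%4=2
After step 6: R3 = 2.

2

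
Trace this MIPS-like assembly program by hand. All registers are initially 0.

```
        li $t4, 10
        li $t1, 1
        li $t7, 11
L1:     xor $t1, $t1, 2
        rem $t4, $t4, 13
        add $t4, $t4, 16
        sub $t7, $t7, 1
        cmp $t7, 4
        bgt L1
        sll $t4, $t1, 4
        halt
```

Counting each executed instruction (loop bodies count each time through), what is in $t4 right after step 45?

li $t4, 10 → $t4=10
li $t1, 1 → $t1=1
li $t7, 11 → $t7=11
xor $t1, $t1, 2 → $t1=1^2=3
rem $t4, $t4, 13 → $t4=10%13=10
add $t4, $t4, 16 → $t4=10+16=26
sub $t7, $t7, 1 → $t7=11-1=10
cmp $t7, 4  (cmp 10,4)
bgt L1: taken
xor $t1, $t1, 2 → $t1=3^2=1
rem $t4, $t4, 13 → $t4=26%13=0
add $t4, $t4, 16 → $t4=0+16=16
sub $t7, $t7, 1 → $t7=10-1=9
cmp $t7, 4  (cmp 9,4)
bgt L1: taken
xor $t1, $t1, 2 → $t1=1^2=3
rem $t4, $t4, 13 → $t4=16%13=3
add $t4, $t4, 16 → $t4=3+16=19
sub $t7, $t7, 1 → $t7=9-1=8
cmp $t7, 4  (cmp 8,4)
bgt L1: taken
xor $t1, $t1, 2 → $t1=3^2=1
rem $t4, $t4, 13 → $t4=19%13=6
add $t4, $t4, 16 → $t4=6+16=22
sub $t7, $t7, 1 → $t7=8-1=7
cmp $t7, 4  (cmp 7,4)
bgt L1: taken
xor $t1, $t1, 2 → $t1=1^2=3
rem $t4, $t4, 13 → $t4=22%13=9
add $t4, $t4, 16 → $t4=9+16=25
sub $t7, $t7, 1 → $t7=7-1=6
cmp $t7, 4  (cmp 6,4)
bgt L1: taken
xor $t1, $t1, 2 → $t1=3^2=1
rem $t4, $t4, 13 → $t4=25%13=12
add $t4, $t4, 16 → $t4=12+16=28
sub $t7, $t7, 1 → $t7=6-1=5
cmp $t7, 4  (cmp 5,4)
bgt L1: taken
xor $t1, $t1, 2 → $t1=1^2=3
rem $t4, $t4, 13 → $t4=28%13=2
add $t4, $t4, 16 → $t4=2+16=18
sub $t7, $t7, 1 → $t7=5-1=4
cmp $t7, 4  (cmp 4,4)
bgt L1: not taken
After step 45: $t4 = 18.

18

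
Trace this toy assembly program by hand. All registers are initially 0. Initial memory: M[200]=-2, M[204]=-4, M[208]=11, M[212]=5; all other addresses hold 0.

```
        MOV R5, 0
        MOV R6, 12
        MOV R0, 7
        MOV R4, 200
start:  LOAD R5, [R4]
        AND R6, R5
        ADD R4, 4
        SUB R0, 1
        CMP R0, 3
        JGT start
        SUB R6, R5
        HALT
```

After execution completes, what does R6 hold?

MOV R5, 0 → R5=0
MOV R6, 12 → R6=12
MOV R0, 7 → R0=7
MOV R4, 200 → R4=200
LOAD R5, [R4] → R5=M[200]=-2
AND R6, R5 → R6=12&(-2)=12
ADD R4, 4 → R4=200+4=204
SUB R0, 1 → R0=7-1=6
CMP R0, 3  (cmp 6,3)
JGT start: taken
LOAD R5, [R4] → R5=M[204]=-4
AND R6, R5 → R6=12&(-4)=12
ADD R4, 4 → R4=204+4=208
SUB R0, 1 → R0=6-1=5
CMP R0, 3  (cmp 5,3)
JGT start: taken
LOAD R5, [R4] → R5=M[208]=11
AND R6, R5 → R6=12&11=8
ADD R4, 4 → R4=208+4=212
SUB R0, 1 → R0=5-1=4
CMP R0, 3  (cmp 4,3)
JGT start: taken
LOAD R5, [R4] → R5=M[212]=5
AND R6, R5 → R6=8&5=0
ADD R4, 4 → R4=212+4=216
SUB R0, 1 → R0=4-1=3
CMP R0, 3  (cmp 3,3)
JGT start: not taken
SUB R6, R5 → R6=0-5=-5
halt.

-5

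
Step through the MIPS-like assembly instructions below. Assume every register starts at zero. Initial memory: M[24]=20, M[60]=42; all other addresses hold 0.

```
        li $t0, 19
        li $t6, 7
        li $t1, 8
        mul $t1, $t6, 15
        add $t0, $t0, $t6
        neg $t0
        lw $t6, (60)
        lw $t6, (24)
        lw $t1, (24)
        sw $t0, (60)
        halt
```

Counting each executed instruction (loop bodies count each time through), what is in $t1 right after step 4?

105

li $t0, 19 → $t0=19
li $t6, 7 → $t6=7
li $t1, 8 → $t1=8
mul $t1, $t6, 15 → $t1=7*15=105
After step 4: $t1 = 105.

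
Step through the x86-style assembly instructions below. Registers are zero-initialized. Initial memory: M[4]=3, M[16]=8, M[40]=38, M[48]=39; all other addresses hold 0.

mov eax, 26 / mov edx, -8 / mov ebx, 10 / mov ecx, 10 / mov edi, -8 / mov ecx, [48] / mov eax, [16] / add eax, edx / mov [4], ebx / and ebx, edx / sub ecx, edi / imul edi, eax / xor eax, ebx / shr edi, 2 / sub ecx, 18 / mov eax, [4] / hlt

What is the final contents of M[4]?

10

after mov eax, 26: eax=26
after mov edx, -8: edx=-8
after mov ebx, 10: ebx=10
after mov ecx, 10: ecx=10
after mov edi, -8: edi=-8
after mov ecx, [48]: ecx=M[48]=39
after mov eax, [16]: eax=M[16]=8
after add eax, edx: eax=8+(-8)=0
mov [4], ebx → M[4]=10
after and ebx, edx: ebx=10&(-8)=8
after sub ecx, edi: ecx=39-(-8)=47
after imul edi, eax: edi=(-8)*0=0
after xor eax, ebx: eax=0^8=8
after shr edi, 2: edi=0>>2=0
after sub ecx, 18: ecx=47-18=29
after mov eax, [4]: eax=M[4]=10
halt.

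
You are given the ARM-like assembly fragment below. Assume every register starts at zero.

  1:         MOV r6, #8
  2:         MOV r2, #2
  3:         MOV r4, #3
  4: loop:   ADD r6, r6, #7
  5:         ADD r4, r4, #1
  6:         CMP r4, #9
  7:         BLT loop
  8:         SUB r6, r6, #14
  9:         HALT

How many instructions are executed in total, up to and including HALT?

after MOV r6, #8: r6=8
after MOV r2, #2: r2=2
after MOV r4, #3: r4=3
after ADD r6, r6, #7: r6=8+7=15
after ADD r4, r4, #1: r4=3+1=4
CMP r4, #9  (cmp 4,9)
BLT loop: taken
after ADD r6, r6, #7: r6=15+7=22
after ADD r4, r4, #1: r4=4+1=5
CMP r4, #9  (cmp 5,9)
BLT loop: taken
after ADD r6, r6, #7: r6=22+7=29
after ADD r4, r4, #1: r4=5+1=6
CMP r4, #9  (cmp 6,9)
BLT loop: taken
after ADD r6, r6, #7: r6=29+7=36
after ADD r4, r4, #1: r4=6+1=7
CMP r4, #9  (cmp 7,9)
BLT loop: taken
after ADD r6, r6, #7: r6=36+7=43
after ADD r4, r4, #1: r4=7+1=8
CMP r4, #9  (cmp 8,9)
BLT loop: taken
after ADD r6, r6, #7: r6=43+7=50
after ADD r4, r4, #1: r4=8+1=9
CMP r4, #9  (cmp 9,9)
BLT loop: not taken
after SUB r6, r6, #14: r6=50-14=36
halt.
Total executed instructions: 29.

29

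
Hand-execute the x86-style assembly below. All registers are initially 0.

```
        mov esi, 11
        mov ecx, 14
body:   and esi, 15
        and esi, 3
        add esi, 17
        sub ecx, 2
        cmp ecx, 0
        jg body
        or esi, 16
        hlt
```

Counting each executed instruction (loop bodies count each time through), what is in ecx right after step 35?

after mov esi, 11: esi=11
after mov ecx, 14: ecx=14
after and esi, 15: esi=11&15=11
after and esi, 3: esi=11&3=3
after add esi, 17: esi=3+17=20
after sub ecx, 2: ecx=14-2=12
cmp ecx, 0  (cmp 12,0)
jg body: taken
after and esi, 15: esi=20&15=4
after and esi, 3: esi=4&3=0
after add esi, 17: esi=0+17=17
after sub ecx, 2: ecx=12-2=10
cmp ecx, 0  (cmp 10,0)
jg body: taken
after and esi, 15: esi=17&15=1
after and esi, 3: esi=1&3=1
after add esi, 17: esi=1+17=18
after sub ecx, 2: ecx=10-2=8
cmp ecx, 0  (cmp 8,0)
jg body: taken
after and esi, 15: esi=18&15=2
after and esi, 3: esi=2&3=2
after add esi, 17: esi=2+17=19
after sub ecx, 2: ecx=8-2=6
cmp ecx, 0  (cmp 6,0)
jg body: taken
after and esi, 15: esi=19&15=3
after and esi, 3: esi=3&3=3
after add esi, 17: esi=3+17=20
after sub ecx, 2: ecx=6-2=4
cmp ecx, 0  (cmp 4,0)
jg body: taken
after and esi, 15: esi=20&15=4
after and esi, 3: esi=4&3=0
after add esi, 17: esi=0+17=17
After step 35: ecx = 4.

4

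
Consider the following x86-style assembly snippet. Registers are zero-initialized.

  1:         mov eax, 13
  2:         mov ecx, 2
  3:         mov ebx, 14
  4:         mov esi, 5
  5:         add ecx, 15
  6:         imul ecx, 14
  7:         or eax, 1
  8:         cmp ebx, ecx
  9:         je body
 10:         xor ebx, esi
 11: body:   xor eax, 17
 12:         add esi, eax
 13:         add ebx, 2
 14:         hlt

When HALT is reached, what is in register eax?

28

after mov eax, 13: eax=13
after mov ecx, 2: ecx=2
after mov ebx, 14: ebx=14
after mov esi, 5: esi=5
after add ecx, 15: ecx=2+15=17
after imul ecx, 14: ecx=17*14=238
after or eax, 1: eax=13|1=13
cmp ebx, ecx  (cmp 14,238)
je body: not taken
after xor ebx, esi: ebx=14^5=11
after xor eax, 17: eax=13^17=28
after add esi, eax: esi=5+28=33
after add ebx, 2: ebx=11+2=13
halt.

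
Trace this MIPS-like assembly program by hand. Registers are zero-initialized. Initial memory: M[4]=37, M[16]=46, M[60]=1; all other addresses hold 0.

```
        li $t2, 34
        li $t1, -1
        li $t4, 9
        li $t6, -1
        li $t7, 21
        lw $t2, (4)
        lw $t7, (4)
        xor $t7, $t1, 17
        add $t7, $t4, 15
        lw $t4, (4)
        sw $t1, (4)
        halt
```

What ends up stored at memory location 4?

-1

$t2=34
$t1=-1
$t4=9
$t6=-1
$t7=21
$t2=M[4]=37
$t7=M[4]=37
$t7=(-1)^17=-18
$t7=9+15=24
$t4=M[4]=37
sw $t1, (4) → M[4]=-1
halt.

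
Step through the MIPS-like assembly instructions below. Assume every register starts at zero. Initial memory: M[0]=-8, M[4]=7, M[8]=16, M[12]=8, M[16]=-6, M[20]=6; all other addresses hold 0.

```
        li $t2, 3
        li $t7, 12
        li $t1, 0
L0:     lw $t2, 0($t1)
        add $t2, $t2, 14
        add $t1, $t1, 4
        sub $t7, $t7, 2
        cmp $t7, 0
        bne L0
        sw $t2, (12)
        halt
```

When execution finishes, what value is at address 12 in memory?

20

li $t2, 3 → $t2=3
li $t7, 12 → $t7=12
li $t1, 0 → $t1=0
lw $t2, 0($t1) → $t2=M[0]=-8
add $t2, $t2, 14 → $t2=(-8)+14=6
add $t1, $t1, 4 → $t1=0+4=4
sub $t7, $t7, 2 → $t7=12-2=10
cmp $t7, 0  (cmp 10,0)
bne L0: taken
lw $t2, 0($t1) → $t2=M[4]=7
add $t2, $t2, 14 → $t2=7+14=21
add $t1, $t1, 4 → $t1=4+4=8
sub $t7, $t7, 2 → $t7=10-2=8
cmp $t7, 0  (cmp 8,0)
bne L0: taken
lw $t2, 0($t1) → $t2=M[8]=16
add $t2, $t2, 14 → $t2=16+14=30
add $t1, $t1, 4 → $t1=8+4=12
sub $t7, $t7, 2 → $t7=8-2=6
cmp $t7, 0  (cmp 6,0)
bne L0: taken
lw $t2, 0($t1) → $t2=M[12]=8
add $t2, $t2, 14 → $t2=8+14=22
add $t1, $t1, 4 → $t1=12+4=16
sub $t7, $t7, 2 → $t7=6-2=4
cmp $t7, 0  (cmp 4,0)
bne L0: taken
lw $t2, 0($t1) → $t2=M[16]=-6
add $t2, $t2, 14 → $t2=(-6)+14=8
add $t1, $t1, 4 → $t1=16+4=20
sub $t7, $t7, 2 → $t7=4-2=2
cmp $t7, 0  (cmp 2,0)
bne L0: taken
lw $t2, 0($t1) → $t2=M[20]=6
add $t2, $t2, 14 → $t2=6+14=20
add $t1, $t1, 4 → $t1=20+4=24
sub $t7, $t7, 2 → $t7=2-2=0
cmp $t7, 0  (cmp 0,0)
bne L0: not taken
sw $t2, (12) → M[12]=20
halt.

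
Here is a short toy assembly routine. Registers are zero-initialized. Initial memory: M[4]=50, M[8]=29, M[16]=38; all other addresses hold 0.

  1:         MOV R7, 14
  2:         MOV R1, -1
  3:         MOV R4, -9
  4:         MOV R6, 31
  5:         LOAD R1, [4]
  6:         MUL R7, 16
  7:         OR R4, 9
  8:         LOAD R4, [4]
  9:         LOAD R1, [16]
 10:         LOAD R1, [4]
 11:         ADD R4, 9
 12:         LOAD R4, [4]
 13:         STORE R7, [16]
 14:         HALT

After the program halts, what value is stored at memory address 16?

after MOV R7, 14: R7=14
after MOV R1, -1: R1=-1
after MOV R4, -9: R4=-9
after MOV R6, 31: R6=31
after LOAD R1, [4]: R1=M[4]=50
after MUL R7, 16: R7=14*16=224
after OR R4, 9: R4=(-9)|9=-1
after LOAD R4, [4]: R4=M[4]=50
after LOAD R1, [16]: R1=M[16]=38
after LOAD R1, [4]: R1=M[4]=50
after ADD R4, 9: R4=50+9=59
after LOAD R4, [4]: R4=M[4]=50
STORE R7, [16] → M[16]=224
halt.

224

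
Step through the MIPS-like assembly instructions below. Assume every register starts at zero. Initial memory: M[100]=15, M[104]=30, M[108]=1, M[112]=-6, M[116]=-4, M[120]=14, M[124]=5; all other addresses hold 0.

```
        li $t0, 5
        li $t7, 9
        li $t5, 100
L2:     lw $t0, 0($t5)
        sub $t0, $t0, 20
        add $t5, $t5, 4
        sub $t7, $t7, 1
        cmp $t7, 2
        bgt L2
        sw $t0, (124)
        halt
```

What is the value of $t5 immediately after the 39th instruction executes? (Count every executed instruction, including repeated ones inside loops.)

124

li $t0, 5 → $t0=5
li $t7, 9 → $t7=9
li $t5, 100 → $t5=100
lw $t0, 0($t5) → $t0=M[100]=15
sub $t0, $t0, 20 → $t0=15-20=-5
add $t5, $t5, 4 → $t5=100+4=104
sub $t7, $t7, 1 → $t7=9-1=8
cmp $t7, 2  (cmp 8,2)
bgt L2: taken
lw $t0, 0($t5) → $t0=M[104]=30
sub $t0, $t0, 20 → $t0=30-20=10
add $t5, $t5, 4 → $t5=104+4=108
sub $t7, $t7, 1 → $t7=8-1=7
cmp $t7, 2  (cmp 7,2)
bgt L2: taken
lw $t0, 0($t5) → $t0=M[108]=1
sub $t0, $t0, 20 → $t0=1-20=-19
add $t5, $t5, 4 → $t5=108+4=112
sub $t7, $t7, 1 → $t7=7-1=6
cmp $t7, 2  (cmp 6,2)
bgt L2: taken
lw $t0, 0($t5) → $t0=M[112]=-6
sub $t0, $t0, 20 → $t0=(-6)-20=-26
add $t5, $t5, 4 → $t5=112+4=116
sub $t7, $t7, 1 → $t7=6-1=5
cmp $t7, 2  (cmp 5,2)
bgt L2: taken
lw $t0, 0($t5) → $t0=M[116]=-4
sub $t0, $t0, 20 → $t0=(-4)-20=-24
add $t5, $t5, 4 → $t5=116+4=120
sub $t7, $t7, 1 → $t7=5-1=4
cmp $t7, 2  (cmp 4,2)
bgt L2: taken
lw $t0, 0($t5) → $t0=M[120]=14
sub $t0, $t0, 20 → $t0=14-20=-6
add $t5, $t5, 4 → $t5=120+4=124
sub $t7, $t7, 1 → $t7=4-1=3
cmp $t7, 2  (cmp 3,2)
bgt L2: taken
After step 39: $t5 = 124.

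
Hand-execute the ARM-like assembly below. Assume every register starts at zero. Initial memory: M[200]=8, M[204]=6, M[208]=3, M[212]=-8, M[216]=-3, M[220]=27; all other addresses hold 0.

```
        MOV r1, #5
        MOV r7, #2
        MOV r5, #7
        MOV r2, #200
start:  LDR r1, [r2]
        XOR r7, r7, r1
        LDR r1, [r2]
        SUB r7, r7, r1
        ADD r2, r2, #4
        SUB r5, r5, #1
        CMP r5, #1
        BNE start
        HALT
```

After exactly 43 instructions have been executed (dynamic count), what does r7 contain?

after MOV r1, #5: r1=5
after MOV r7, #2: r7=2
after MOV r5, #7: r5=7
after MOV r2, #200: r2=200
after LDR r1, [r2]: r1=M[200]=8
after XOR r7, r7, r1: r7=2^8=10
after LDR r1, [r2]: r1=M[200]=8
after SUB r7, r7, r1: r7=10-8=2
after ADD r2, r2, #4: r2=200+4=204
after SUB r5, r5, #1: r5=7-1=6
CMP r5, #1  (cmp 6,1)
BNE start: taken
after LDR r1, [r2]: r1=M[204]=6
after XOR r7, r7, r1: r7=2^6=4
after LDR r1, [r2]: r1=M[204]=6
after SUB r7, r7, r1: r7=4-6=-2
after ADD r2, r2, #4: r2=204+4=208
after SUB r5, r5, #1: r5=6-1=5
CMP r5, #1  (cmp 5,1)
BNE start: taken
after LDR r1, [r2]: r1=M[208]=3
after XOR r7, r7, r1: r7=(-2)^3=-3
after LDR r1, [r2]: r1=M[208]=3
after SUB r7, r7, r1: r7=(-3)-3=-6
after ADD r2, r2, #4: r2=208+4=212
after SUB r5, r5, #1: r5=5-1=4
CMP r5, #1  (cmp 4,1)
BNE start: taken
after LDR r1, [r2]: r1=M[212]=-8
after XOR r7, r7, r1: r7=(-6)^(-8)=2
after LDR r1, [r2]: r1=M[212]=-8
after SUB r7, r7, r1: r7=2-(-8)=10
after ADD r2, r2, #4: r2=212+4=216
after SUB r5, r5, #1: r5=4-1=3
CMP r5, #1  (cmp 3,1)
BNE start: taken
after LDR r1, [r2]: r1=M[216]=-3
after XOR r7, r7, r1: r7=10^(-3)=-9
after LDR r1, [r2]: r1=M[216]=-3
after SUB r7, r7, r1: r7=(-9)-(-3)=-6
after ADD r2, r2, #4: r2=216+4=220
after SUB r5, r5, #1: r5=3-1=2
CMP r5, #1  (cmp 2,1)
After step 43: r7 = -6.

-6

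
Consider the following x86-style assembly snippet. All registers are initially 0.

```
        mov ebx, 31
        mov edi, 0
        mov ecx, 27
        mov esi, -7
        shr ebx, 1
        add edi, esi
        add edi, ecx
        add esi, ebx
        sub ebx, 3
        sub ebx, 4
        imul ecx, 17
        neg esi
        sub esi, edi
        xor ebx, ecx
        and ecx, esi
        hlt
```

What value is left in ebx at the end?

after mov ebx, 31: ebx=31
after mov edi, 0: edi=0
after mov ecx, 27: ecx=27
after mov esi, -7: esi=-7
after shr ebx, 1: ebx=31>>1=15
after add edi, esi: edi=0+(-7)=-7
after add edi, ecx: edi=(-7)+27=20
after add esi, ebx: esi=(-7)+15=8
after sub ebx, 3: ebx=15-3=12
after sub ebx, 4: ebx=12-4=8
after imul ecx, 17: ecx=27*17=459
after neg esi: esi=-(8)=-8
after sub esi, edi: esi=(-8)-20=-28
after xor ebx, ecx: ebx=8^459=451
after and ecx, esi: ecx=459&(-28)=448
halt.

451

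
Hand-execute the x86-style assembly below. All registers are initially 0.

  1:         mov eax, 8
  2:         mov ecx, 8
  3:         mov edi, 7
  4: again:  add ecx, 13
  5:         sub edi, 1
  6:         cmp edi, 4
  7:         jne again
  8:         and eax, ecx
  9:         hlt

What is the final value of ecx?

after mov eax, 8: eax=8
after mov ecx, 8: ecx=8
after mov edi, 7: edi=7
after add ecx, 13: ecx=8+13=21
after sub edi, 1: edi=7-1=6
cmp edi, 4  (cmp 6,4)
jne again: taken
after add ecx, 13: ecx=21+13=34
after sub edi, 1: edi=6-1=5
cmp edi, 4  (cmp 5,4)
jne again: taken
after add ecx, 13: ecx=34+13=47
after sub edi, 1: edi=5-1=4
cmp edi, 4  (cmp 4,4)
jne again: not taken
after and eax, ecx: eax=8&47=8
halt.

47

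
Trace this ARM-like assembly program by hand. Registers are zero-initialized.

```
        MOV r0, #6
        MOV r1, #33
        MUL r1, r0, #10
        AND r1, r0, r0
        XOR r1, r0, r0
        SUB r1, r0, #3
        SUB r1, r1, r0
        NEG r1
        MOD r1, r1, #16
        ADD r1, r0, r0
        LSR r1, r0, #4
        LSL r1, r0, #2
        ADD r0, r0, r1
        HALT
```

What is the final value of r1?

r0=6
r1=33
r1=6*10=60
r1=6&6=6
r1=6^6=0
r1=6-3=3
r1=3-6=-3
r1=-(-3)=3
r1=3%16=3
r1=6+6=12
r1=6>>4=0
r1=6<<2=24
r0=6+24=30
halt.

24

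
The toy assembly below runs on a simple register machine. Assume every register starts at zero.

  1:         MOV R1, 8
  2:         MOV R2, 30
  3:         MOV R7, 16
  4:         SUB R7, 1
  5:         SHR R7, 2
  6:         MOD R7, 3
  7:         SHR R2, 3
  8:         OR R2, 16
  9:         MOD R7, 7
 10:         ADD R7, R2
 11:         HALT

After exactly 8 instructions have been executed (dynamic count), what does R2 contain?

R1=8
R2=30
R7=16
R7=16-1=15
R7=15>>2=3
R7=3%3=0
R2=30>>3=3
R2=3|16=19
After step 8: R2 = 19.

19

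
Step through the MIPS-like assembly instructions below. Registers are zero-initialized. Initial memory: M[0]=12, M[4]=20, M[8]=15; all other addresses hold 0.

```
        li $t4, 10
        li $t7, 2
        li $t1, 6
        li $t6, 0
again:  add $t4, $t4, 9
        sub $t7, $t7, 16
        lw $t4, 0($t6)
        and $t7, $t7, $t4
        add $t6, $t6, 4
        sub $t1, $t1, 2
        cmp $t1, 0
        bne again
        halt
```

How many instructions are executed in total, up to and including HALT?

29

$t4=10
$t7=2
$t1=6
$t6=0
$t4=10+9=19
$t7=2-16=-14
$t4=M[0]=12
$t7=(-14)&12=0
$t6=0+4=4
$t1=6-2=4
cmp $t1, 0  (cmp 4,0)
bne again: taken
$t4=12+9=21
$t7=0-16=-16
$t4=M[4]=20
$t7=(-16)&20=16
$t6=4+4=8
$t1=4-2=2
cmp $t1, 0  (cmp 2,0)
bne again: taken
$t4=20+9=29
$t7=16-16=0
$t4=M[8]=15
$t7=0&15=0
$t6=8+4=12
$t1=2-2=0
cmp $t1, 0  (cmp 0,0)
bne again: not taken
halt.
Total executed instructions: 29.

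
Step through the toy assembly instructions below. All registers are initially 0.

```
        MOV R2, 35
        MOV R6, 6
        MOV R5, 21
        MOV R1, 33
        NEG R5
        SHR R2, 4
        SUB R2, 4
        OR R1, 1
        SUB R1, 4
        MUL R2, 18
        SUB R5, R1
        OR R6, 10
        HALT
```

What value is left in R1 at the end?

R2=35
R6=6
R5=21
R1=33
R5=-(21)=-21
R2=35>>4=2
R2=2-4=-2
R1=33|1=33
R1=33-4=29
R2=(-2)*18=-36
R5=(-21)-29=-50
R6=6|10=14
halt.

29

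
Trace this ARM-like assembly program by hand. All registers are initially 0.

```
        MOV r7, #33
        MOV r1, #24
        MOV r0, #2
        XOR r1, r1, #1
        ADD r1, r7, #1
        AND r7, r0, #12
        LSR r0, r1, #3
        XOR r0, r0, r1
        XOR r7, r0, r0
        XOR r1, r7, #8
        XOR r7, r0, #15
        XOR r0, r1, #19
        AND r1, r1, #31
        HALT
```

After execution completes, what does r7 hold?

MOV r7, #33 → r7=33
MOV r1, #24 → r1=24
MOV r0, #2 → r0=2
XOR r1, r1, #1 → r1=24^1=25
ADD r1, r7, #1 → r1=33+1=34
AND r7, r0, #12 → r7=2&12=0
LSR r0, r1, #3 → r0=34>>3=4
XOR r0, r0, r1 → r0=4^34=38
XOR r7, r0, r0 → r7=38^38=0
XOR r1, r7, #8 → r1=0^8=8
XOR r7, r0, #15 → r7=38^15=41
XOR r0, r1, #19 → r0=8^19=27
AND r1, r1, #31 → r1=8&31=8
halt.

41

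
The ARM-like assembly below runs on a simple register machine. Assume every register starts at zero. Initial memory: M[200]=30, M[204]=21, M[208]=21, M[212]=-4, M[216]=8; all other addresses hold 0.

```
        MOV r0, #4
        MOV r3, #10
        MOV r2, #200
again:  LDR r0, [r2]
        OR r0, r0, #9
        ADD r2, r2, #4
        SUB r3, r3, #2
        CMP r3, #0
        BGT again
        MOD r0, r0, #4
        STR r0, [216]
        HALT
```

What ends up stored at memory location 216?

MOV r0, #4 → r0=4
MOV r3, #10 → r3=10
MOV r2, #200 → r2=200
LDR r0, [r2] → r0=M[200]=30
OR r0, r0, #9 → r0=30|9=31
ADD r2, r2, #4 → r2=200+4=204
SUB r3, r3, #2 → r3=10-2=8
CMP r3, #0  (cmp 8,0)
BGT again: taken
LDR r0, [r2] → r0=M[204]=21
OR r0, r0, #9 → r0=21|9=29
ADD r2, r2, #4 → r2=204+4=208
SUB r3, r3, #2 → r3=8-2=6
CMP r3, #0  (cmp 6,0)
BGT again: taken
LDR r0, [r2] → r0=M[208]=21
OR r0, r0, #9 → r0=21|9=29
ADD r2, r2, #4 → r2=208+4=212
SUB r3, r3, #2 → r3=6-2=4
CMP r3, #0  (cmp 4,0)
BGT again: taken
LDR r0, [r2] → r0=M[212]=-4
OR r0, r0, #9 → r0=(-4)|9=-3
ADD r2, r2, #4 → r2=212+4=216
SUB r3, r3, #2 → r3=4-2=2
CMP r3, #0  (cmp 2,0)
BGT again: taken
LDR r0, [r2] → r0=M[216]=8
OR r0, r0, #9 → r0=8|9=9
ADD r2, r2, #4 → r2=216+4=220
SUB r3, r3, #2 → r3=2-2=0
CMP r3, #0  (cmp 0,0)
BGT again: not taken
MOD r0, r0, #4 → r0=9%4=1
STR r0, [216] → M[216]=1
halt.

1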